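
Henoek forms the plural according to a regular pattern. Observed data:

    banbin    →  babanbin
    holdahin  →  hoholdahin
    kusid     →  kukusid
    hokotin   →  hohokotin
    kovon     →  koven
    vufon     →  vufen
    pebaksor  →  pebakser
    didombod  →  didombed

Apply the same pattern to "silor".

siler

banbin and kovon both end in -n yet inflect differently (babanbin, koven), so the final letter is not what conditions the rule; the last vowel is.
"silor" has last vowel 'o'. The stems whose last vowel is 'o' (kovon → koven, vufon → vufen, pebaksor → pebakser) change the last vowel to 'e'.
The other pattern: stems whose last vowel is 'i' repeat the first consonant+vowel as a prefix.
So silor → siler.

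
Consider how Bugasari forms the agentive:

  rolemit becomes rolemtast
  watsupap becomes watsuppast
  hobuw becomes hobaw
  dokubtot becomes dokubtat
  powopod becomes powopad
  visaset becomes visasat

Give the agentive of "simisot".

"simisot" has last vowel 'o'. The stems whose last vowel is 'o' (dokubtot → dokubtat, powopod → powopad) change the last vowel to 'a'.
So simisot → simisat.

simisat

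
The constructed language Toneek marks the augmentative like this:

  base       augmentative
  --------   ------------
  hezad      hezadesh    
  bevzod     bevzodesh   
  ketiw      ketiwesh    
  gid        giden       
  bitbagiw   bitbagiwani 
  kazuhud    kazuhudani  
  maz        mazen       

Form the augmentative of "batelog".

gid and hezad both end in -d yet inflect differently (giden, hezadesh), so the final letter is not what conditions the rule; the number of vowels is.
"batelog" has 3 vowels. The stems with 3 vowels (kazuhud → kazuhudani, bitbagiw → bitbagiwani) add -ani.
The other patterns: stems with 1 vowel add -en; stems with 2 vowels add -esh.
So batelog → batelogani.

batelogani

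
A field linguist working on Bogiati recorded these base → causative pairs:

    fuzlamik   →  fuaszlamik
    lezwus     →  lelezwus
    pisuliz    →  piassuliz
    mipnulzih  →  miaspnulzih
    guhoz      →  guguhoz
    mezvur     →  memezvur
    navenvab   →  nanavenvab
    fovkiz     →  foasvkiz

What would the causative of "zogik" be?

zoasgik

"zogik" has last vowel 'i'. The stems whose last vowel is 'i' (pisuliz → piassuliz, fuzlamik → fuaszlamik, mipnulzih → miaspnulzih) insert -as- after the first vowel.
The other pattern: stems whose last vowel is 'a', 'o' or 'u' repeat the first consonant+vowel as a prefix.
So zogik → zoasgik.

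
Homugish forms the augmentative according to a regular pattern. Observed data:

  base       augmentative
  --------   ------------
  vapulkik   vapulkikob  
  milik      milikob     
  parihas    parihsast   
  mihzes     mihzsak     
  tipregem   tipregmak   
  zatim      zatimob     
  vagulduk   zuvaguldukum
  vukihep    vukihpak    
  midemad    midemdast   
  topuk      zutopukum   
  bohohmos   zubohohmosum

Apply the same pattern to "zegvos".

zatim and tipregem both end in -m yet inflect differently (zatimob, tipregmak), so the final letter is not what conditions the rule; the last vowel is.
"zegvos" has last vowel 'o'. The one such stem in the data (bohohmos → zubohohmosum) adds zu- … -um around the stem, so the same rule applies.
So zegvos → zuzegvosum.

zuzegvosum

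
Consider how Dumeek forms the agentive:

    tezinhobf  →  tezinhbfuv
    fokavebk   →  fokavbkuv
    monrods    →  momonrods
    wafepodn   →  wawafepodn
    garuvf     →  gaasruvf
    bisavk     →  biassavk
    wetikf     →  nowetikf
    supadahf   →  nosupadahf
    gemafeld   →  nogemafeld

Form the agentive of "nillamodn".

ninillamodn

tezinhobf and garuvf both end in -f yet inflect differently (tezinhbfuv, gaasruvf), so the final letter is not what conditions the rule; the second-to-last letter is.
"nillamodn" has second-to-last letter 'd'. The stems whose second-to-last letter is 'd' (monrods → momonrods, wafepodn → wawafepodn) repeat the first consonant+vowel as a prefix.
So nillamodn → ninillamodn.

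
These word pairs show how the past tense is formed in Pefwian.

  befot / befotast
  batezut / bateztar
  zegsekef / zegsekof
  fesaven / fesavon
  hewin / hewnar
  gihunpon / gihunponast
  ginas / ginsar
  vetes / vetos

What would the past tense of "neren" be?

fesaven and gihunpon both end in -n yet inflect differently (fesavon, gihunponast), so the final letter is not what conditions the rule; the last vowel is.
"neren" has last vowel 'e'. The stems whose last vowel is 'e' (vetes → vetos, zegsekef → zegsekof, fesaven → fesavon) change the last vowel to 'o'.
The other patterns: stems whose last vowel is 'o' add -ast; stems whose last vowel is 'a', 'i' or 'u' delete the last vowel and add -ar.
So neren → neron.

neron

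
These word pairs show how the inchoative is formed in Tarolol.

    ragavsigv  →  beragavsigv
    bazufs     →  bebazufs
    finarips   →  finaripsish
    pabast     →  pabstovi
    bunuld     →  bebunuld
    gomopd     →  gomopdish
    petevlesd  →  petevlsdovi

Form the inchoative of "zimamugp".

petevlesd and gomopd both end in -d yet inflect differently (petevlsdovi, gomopdish), so the final letter is not what conditions the rule; the second-to-last letter is.
"zimamugp" has second-to-last letter 'g'. The one such stem in the data (ragavsigv → beragavsigv) adds the prefix be-, so the same rule applies.
So zimamugp → bezimamugp.

bezimamugp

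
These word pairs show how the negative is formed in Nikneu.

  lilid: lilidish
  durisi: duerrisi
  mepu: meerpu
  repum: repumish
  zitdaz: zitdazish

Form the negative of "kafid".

durisi and lilid both have last vowel 'i' yet inflect differently (duerrisi, lilidish), so the last vowel is not what conditions the rule; whether the stem ends in a vowel or a consonant is.
"kafid" ends in a consonant. The stems ending in a consonant (lilid → lilidish, zitdaz → zitdazish, repum → repumish) add -ish.
So kafid → kafidish.

kafidish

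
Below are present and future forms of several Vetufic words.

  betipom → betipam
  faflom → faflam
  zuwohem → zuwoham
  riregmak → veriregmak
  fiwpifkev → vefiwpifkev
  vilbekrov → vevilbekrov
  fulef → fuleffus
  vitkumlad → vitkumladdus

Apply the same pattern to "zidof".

zidoffus

zuwohem and fiwpifkev both have last vowel 'e' yet inflect differently (zuwoham, vefiwpifkev), so the last vowel is not what conditions the rule; the final letter is.
"zidof" ends in -f. The one such stem in the data (fulef → fuleffus) doubles the final consonant and adds -us (as does vitkumlad), so the same rule applies.
The other patterns: stems ending in -m change the last vowel to 'a'; stems ending in -k or -v add the prefix ve-.
So zidof → zidoffus.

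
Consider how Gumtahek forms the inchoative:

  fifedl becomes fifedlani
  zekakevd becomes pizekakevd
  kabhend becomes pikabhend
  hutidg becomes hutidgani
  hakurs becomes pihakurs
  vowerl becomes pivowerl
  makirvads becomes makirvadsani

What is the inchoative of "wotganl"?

fifedl and vowerl both end in -l yet inflect differently (fifedlani, pivowerl), so the final letter is not what conditions the rule; the second-to-last letter is.
"wotganl" has second-to-last letter 'n'. The one such stem in the data (kabhend → pikabhend) adds the prefix pi-, so the same rule applies.
So wotganl → piwotganl.

piwotganl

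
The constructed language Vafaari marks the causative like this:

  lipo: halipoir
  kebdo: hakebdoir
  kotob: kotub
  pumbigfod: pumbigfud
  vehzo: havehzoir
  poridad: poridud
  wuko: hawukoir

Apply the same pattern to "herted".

lipo and pumbigfod both have last vowel 'o' yet inflect differently (halipoir, pumbigfud), so the last vowel is not what conditions the rule; the final letter is.
"herted" ends in -d. The stems ending in -d (pumbigfod → pumbigfud, poridad → poridud) change the last vowel to 'u'.
The other pattern: stems ending in -o add ha- … -ir around the stem.
So herted → hertud.

hertud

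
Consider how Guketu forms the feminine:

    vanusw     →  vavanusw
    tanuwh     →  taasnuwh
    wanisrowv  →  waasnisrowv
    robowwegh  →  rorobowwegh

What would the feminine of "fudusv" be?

tanuwh and robowwegh both end in -h yet inflect differently (taasnuwh, rorobowwegh), so the final letter is not what conditions the rule; the second-to-last letter is.
"fudusv" has second-to-last letter 's'. The one such stem in the data (vanusw → vavanusw) repeats the first consonant+vowel as a prefix (as does robowwegh), so the same rule applies.
So fudusv → fufudusv.

fufudusv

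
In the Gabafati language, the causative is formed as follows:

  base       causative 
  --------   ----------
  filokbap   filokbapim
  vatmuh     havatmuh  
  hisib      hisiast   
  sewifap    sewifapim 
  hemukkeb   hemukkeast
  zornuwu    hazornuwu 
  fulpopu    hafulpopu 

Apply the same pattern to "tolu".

"tolu" ends in -u. The stems ending in -u (zornuwu → hazornuwu, fulpopu → hafulpopu) add the prefix ha-.
So tolu → hatolu.

hatolu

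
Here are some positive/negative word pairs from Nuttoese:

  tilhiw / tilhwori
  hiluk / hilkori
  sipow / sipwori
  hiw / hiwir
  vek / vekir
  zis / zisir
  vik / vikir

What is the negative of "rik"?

"rik" has 1 vowel. The stems with 1 vowel (hiw → hiwir, vek → vekir, zis → zisir) add -ir.
The other pattern: stems with 2 vowels delete the last vowel and add -ori.
So rik → rikir.

rikir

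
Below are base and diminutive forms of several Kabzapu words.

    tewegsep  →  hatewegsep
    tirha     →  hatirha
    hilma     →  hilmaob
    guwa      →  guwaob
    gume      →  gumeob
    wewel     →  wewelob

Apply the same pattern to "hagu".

haguob

tirha and hilma both end in -a yet inflect differently (hatirha, hilmaob), so the final letter is not what conditions the rule; the first letter is.
"hagu" begins with h-. The one such stem in the data (hilma → hilmaob) adds -ob, so the same rule applies.
The other pattern: stems beginning with t- add the prefix ha-.
So hagu → haguob.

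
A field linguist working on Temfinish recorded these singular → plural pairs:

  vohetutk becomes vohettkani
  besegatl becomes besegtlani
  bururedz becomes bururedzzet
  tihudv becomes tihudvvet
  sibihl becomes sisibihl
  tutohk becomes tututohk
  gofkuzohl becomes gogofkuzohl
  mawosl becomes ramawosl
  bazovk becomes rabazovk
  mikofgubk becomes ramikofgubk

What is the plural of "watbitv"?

watbtvani

besegatl and sibihl both end in -l yet inflect differently (besegtlani, sisibihl), so the final letter is not what conditions the rule; the second-to-last letter is.
"watbitv" has second-to-last letter 't'. The stems whose second-to-last letter is 't' (vohetutk → vohettkani, besegatl → besegtlani) delete the last vowel and add -ani.
So watbitv → watbtvani.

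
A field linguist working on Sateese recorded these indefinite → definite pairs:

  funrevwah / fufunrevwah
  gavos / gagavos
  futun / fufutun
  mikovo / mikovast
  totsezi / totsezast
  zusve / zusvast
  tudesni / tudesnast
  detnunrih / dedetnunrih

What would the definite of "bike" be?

bikast

"bike" ends in a vowel. The stems ending in a vowel (totsezi → totsezast, mikovo → mikovast, tudesni → tudesnast) drop the final letter and add -ast.
So bike → bikast.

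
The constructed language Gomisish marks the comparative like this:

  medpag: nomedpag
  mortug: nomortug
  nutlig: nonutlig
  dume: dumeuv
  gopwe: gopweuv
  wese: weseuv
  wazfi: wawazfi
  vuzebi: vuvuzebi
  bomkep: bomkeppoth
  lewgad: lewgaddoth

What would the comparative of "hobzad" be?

nutlig and wazfi both have last vowel 'i' yet inflect differently (nonutlig, wawazfi), so the last vowel is not what conditions the rule; the final letter is.
"hobzad" ends in -d. The one such stem in the data (lewgad → lewgaddoth) doubles the final consonant and adds -oth (as does bomkep), so the same rule applies.
So hobzad → hobzaddoth.

hobzaddoth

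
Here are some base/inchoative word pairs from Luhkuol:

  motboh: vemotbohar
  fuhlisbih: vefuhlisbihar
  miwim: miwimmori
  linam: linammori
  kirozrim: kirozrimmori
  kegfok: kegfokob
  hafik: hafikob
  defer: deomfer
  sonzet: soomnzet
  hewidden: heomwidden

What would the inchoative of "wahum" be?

fuhlisbih and miwim both have last vowel 'i' yet inflect differently (vefuhlisbihar, miwimmori), so the last vowel is not what conditions the rule; the final letter is.
"wahum" ends in -m. The stems ending in -m (miwim → miwimmori, linam → linammori, kirozrim → kirozrimmori) double the final consonant and add -ori.
The other patterns: stems ending in -h add ve- … -ar around the stem; stems ending in -k add -ob; stems ending in -n, -r or -t insert -om- after the first vowel.
So wahum → wahummori.

wahummori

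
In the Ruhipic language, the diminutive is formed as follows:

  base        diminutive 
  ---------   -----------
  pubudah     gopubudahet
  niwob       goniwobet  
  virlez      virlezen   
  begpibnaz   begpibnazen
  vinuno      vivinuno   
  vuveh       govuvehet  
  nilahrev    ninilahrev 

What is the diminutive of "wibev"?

nilahrev and virlez both have last vowel 'e' yet inflect differently (ninilahrev, virlezen), so the last vowel is not what conditions the rule; the final letter is.
"wibev" ends in -v. The one such stem in the data (nilahrev → ninilahrev) repeats the first consonant+vowel as a prefix (as does vinuno), so the same rule applies.
So wibev → wiwibev.

wiwibev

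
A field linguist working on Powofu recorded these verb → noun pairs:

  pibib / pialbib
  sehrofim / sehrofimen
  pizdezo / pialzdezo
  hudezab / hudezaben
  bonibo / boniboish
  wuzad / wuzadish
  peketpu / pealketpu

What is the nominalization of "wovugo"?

pizdezo and bonibo both end in -o yet inflect differently (pialzdezo, boniboish), so the final letter is not what conditions the rule; the first letter is.
"wovugo" begins with w-. The one such stem in the data (wuzad → wuzadish) adds -ish, so the same rule applies.
The other patterns: stems beginning with p- insert -al- after the first vowel; stems beginning with h- or s- add -en.
So wovugo → wovugoish.

wovugoish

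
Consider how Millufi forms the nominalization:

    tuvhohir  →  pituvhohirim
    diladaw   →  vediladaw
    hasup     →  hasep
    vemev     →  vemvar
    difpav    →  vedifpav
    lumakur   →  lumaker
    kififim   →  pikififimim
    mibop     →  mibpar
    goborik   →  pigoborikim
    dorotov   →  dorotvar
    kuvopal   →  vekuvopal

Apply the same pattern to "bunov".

bunvar

vemev and difpav both end in -v yet inflect differently (vemvar, vedifpav), so the final letter is not what conditions the rule; the last vowel is.
"bunov" has last vowel 'o'. The stems whose last vowel is 'o' (mibop → mibpar, dorotov → dorotvar) delete the last vowel and add -ar.
So bunov → bunvar.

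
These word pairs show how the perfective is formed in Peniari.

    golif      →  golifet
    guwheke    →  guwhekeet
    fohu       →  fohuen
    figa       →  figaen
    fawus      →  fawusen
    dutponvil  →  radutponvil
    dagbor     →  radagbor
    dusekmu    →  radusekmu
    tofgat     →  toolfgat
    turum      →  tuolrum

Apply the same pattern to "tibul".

tiolbul

fohu and dusekmu both end in -u yet inflect differently (fohuen, radusekmu), so the final letter is not what conditions the rule; the first letter is.
"tibul" begins with t-. The stems beginning with t- (tofgat → toolfgat, turum → tuolrum) insert -ol- after the first vowel.
The other patterns: stems beginning with g- add -et; stems beginning with f- add -en; stems beginning with d- add the prefix ra-.
So tibul → tiolbul.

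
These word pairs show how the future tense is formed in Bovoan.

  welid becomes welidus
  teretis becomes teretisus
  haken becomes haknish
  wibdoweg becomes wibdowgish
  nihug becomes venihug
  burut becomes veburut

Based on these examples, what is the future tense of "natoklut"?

"natoklut" has last vowel 'u'. The stems whose last vowel is 'u' (nihug → venihug, burut → veburut) add the prefix ve-.
The other patterns: stems whose last vowel is 'i' add -us; stems whose last vowel is 'e' delete the last vowel and add -ish.
So natoklut → venatoklut.

venatoklut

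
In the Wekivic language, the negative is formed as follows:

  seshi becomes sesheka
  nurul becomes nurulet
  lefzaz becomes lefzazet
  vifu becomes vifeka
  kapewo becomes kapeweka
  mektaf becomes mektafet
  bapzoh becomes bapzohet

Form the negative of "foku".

fokeka

nurul and vifu both have last vowel 'u' yet inflect differently (nurulet, vifeka), so the last vowel is not what conditions the rule; whether the stem ends in a vowel or a consonant is.
"foku" ends in a vowel. The stems ending in a vowel (seshi → sesheka, vifu → vifeka, kapewo → kapeweka) drop the final letter and add -eka.
So foku → fokeka.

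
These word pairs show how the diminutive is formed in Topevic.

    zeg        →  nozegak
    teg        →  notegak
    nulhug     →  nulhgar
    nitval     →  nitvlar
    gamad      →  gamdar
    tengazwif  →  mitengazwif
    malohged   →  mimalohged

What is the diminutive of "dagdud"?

dagddar

zeg and nulhug both end in -g yet inflect differently (nozegak, nulhgar), so the final letter is not what conditions the rule; the number of vowels is.
"dagdud" has 2 vowels. The stems with 2 vowels (nulhug → nulhgar, nitval → nitvlar, gamad → gamdar) delete the last vowel and add -ar.
So dagdud → dagddar.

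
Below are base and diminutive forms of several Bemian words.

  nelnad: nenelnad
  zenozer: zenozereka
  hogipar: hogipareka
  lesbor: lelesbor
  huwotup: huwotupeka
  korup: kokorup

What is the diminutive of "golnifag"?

golnifageka

zenozer and lesbor both end in -r yet inflect differently (zenozereka, lelesbor), so the final letter is not what conditions the rule; the number of vowels is.
"golnifag" has 3 vowels. The stems with 3 vowels (zenozer → zenozereka, huwotup → huwotupeka, hogipar → hogipareka) add -eka.
So golnifag → golnifageka.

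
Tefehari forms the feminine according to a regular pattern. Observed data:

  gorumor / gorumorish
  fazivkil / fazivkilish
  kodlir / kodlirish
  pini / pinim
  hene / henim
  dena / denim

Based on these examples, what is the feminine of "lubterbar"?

fazivkil and pini both have last vowel 'i' yet inflect differently (fazivkilish, pinim), so the last vowel is not what conditions the rule; whether the stem ends in a vowel or a consonant is.
"lubterbar" ends in a consonant. The stems ending in a consonant (gorumor → gorumorish, fazivkil → fazivkilish, kodlir → kodlirish) add -ish.
So lubterbar → lubterbarish.

lubterbarish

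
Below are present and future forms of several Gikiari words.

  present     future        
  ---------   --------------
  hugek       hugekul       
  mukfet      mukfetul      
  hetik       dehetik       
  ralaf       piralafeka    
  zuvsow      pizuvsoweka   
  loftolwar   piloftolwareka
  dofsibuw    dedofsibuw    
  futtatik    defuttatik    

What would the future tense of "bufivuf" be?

"bufivuf" has last vowel 'u'. The one such stem in the data (dofsibuw → dedofsibuw) adds the prefix de-, so the same rule applies.
So bufivuf → debufivuf.

debufivuf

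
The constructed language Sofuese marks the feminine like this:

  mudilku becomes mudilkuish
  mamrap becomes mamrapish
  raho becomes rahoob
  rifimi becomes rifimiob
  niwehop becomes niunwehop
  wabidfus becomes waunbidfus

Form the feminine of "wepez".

weunpez

mamrap and niwehop both end in -p yet inflect differently (mamrapish, niunwehop), so the final letter is not what conditions the rule; the first letter is.
"wepez" begins with w-. The one such stem in the data (wabidfus → waunbidfus) inserts -un- after the first vowel (as does niwehop), so the same rule applies.
The other patterns: stems beginning with m- add -ish; stems beginning with r- add -ob.
So wepez → weunpez.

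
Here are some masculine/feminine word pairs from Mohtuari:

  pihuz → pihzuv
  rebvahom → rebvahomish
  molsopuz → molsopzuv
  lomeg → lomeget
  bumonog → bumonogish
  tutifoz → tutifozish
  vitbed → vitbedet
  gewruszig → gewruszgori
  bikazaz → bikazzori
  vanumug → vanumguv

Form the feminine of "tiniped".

tinipedet

"tiniped" has last vowel 'e'. The stems whose last vowel is 'e' (vitbed → vitbedet, lomeg → lomeget) add -et.
The other patterns: stems whose last vowel is 'u' delete the last vowel and add -uv; stems whose last vowel is 'o' add -ish; stems whose last vowel is 'a' or 'i' delete the last vowel and add -ori.
So tiniped → tinipedet.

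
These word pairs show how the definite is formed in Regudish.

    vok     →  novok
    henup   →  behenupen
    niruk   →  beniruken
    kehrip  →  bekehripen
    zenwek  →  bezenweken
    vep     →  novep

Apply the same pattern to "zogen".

"zogen" has 2 vowels. The stems with 2 vowels (henup → behenupen, zenwek → bezenweken, niruk → beniruken) add be- … -en around the stem.
The other pattern: stems with 1 vowel add the prefix no-.
So zogen → bezogenen.

bezogenen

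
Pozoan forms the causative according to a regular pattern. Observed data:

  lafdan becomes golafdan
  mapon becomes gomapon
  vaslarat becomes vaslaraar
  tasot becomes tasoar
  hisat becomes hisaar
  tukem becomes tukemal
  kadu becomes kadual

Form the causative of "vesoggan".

lafdan and vaslarat both have last vowel 'a' yet inflect differently (golafdan, vaslaraar), so the last vowel is not what conditions the rule; the final letter is.
"vesoggan" ends in -n. The stems ending in -n (lafdan → golafdan, mapon → gomapon) add the prefix go-.
The other patterns: stems ending in -t drop the final letter and add -ar; stems ending in -m or -u add -al.
So vesoggan → govesoggan.

govesoggan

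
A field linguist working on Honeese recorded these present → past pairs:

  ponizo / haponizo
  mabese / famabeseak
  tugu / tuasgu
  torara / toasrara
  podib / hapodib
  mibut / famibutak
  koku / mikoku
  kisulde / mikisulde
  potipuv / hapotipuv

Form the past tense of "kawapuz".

mikawapuz

kisulde and mabese both end in -e yet inflect differently (mikisulde, famabeseak), so the final letter is not what conditions the rule; the first letter is.
"kawapuz" begins with k-. The stems beginning with k- (kisulde → mikisulde, koku → mikoku) add the prefix mi-.
So kawapuz → mikawapuz.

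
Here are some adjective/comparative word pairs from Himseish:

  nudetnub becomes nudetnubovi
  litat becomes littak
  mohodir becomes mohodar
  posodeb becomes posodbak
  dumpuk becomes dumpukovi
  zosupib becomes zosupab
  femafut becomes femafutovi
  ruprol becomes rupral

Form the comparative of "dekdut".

dekdutovi

nudetnub and posodeb both end in -b yet inflect differently (nudetnubovi, posodbak), so the final letter is not what conditions the rule; the last vowel is.
"dekdut" has last vowel 'u'. The stems whose last vowel is 'u' (dumpuk → dumpukovi, femafut → femafutovi, nudetnub → nudetnubovi) add -ovi.
So dekdut → dekdutovi.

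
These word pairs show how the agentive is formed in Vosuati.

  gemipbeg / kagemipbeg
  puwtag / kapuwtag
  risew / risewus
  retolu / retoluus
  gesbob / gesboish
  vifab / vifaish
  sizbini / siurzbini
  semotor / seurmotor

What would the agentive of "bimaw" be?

"bimaw" ends in -w. The one such stem in the data (risew → risewus) adds -us, so the same rule applies.
So bimaw → bimawus.

bimawus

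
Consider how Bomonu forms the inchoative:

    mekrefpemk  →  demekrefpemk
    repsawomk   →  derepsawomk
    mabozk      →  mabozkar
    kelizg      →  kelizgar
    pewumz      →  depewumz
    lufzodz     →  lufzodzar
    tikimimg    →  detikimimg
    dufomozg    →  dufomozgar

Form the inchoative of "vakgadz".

vakgadzar

tikimimg and dufomozg both end in -g yet inflect differently (detikimimg, dufomozgar), so the final letter is not what conditions the rule; the second-to-last letter is.
"vakgadz" has second-to-last letter 'd'. The one such stem in the data (lufzodz → lufzodzar) adds -ar, so the same rule applies.
So vakgadz → vakgadzar.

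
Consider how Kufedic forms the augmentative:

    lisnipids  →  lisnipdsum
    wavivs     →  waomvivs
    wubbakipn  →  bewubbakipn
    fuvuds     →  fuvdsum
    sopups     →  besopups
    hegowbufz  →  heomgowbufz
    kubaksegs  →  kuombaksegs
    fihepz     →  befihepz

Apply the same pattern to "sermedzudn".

"sermedzudn" has second-to-last letter 'd'. The stems whose second-to-last letter is 'd' (fuvuds → fuvdsum, lisnipids → lisnipdsum) delete the last vowel and add -um.
So sermedzudn → sermedzdnum.

sermedzdnum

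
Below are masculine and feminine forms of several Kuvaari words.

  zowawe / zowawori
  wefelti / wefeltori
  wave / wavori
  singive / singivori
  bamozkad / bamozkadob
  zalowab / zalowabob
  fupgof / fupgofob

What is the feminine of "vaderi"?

"vaderi" ends in a vowel. The stems ending in a vowel (zowawe → zowawori, wefelti → wefeltori, wave → wavori) drop the final letter and add -ori.
The other pattern: stems ending in a consonant add -ob.
So vaderi → vaderori.

vaderori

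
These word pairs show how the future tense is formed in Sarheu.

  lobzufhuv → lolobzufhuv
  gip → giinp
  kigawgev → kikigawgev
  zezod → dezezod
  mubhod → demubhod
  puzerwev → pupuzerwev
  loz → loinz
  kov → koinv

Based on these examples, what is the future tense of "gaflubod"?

kov and puzerwev both end in -v yet inflect differently (koinv, pupuzerwev), so the final letter is not what conditions the rule; the number of vowels is.
"gaflubod" has 3 vowels. The stems with 3 vowels (puzerwev → pupuzerwev, lobzufhuv → lolobzufhuv, kigawgev → kikigawgev) repeat the first consonant+vowel as a prefix.
So gaflubod → gagaflubod.

gagaflubod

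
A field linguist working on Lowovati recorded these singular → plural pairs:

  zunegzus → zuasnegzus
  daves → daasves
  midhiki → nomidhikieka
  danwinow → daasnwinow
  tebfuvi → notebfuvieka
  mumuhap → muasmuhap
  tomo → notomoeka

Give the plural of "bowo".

"bowo" ends in a vowel. The stems ending in a vowel (tebfuvi → notebfuvieka, tomo → notomoeka, midhiki → nomidhikieka) add no- … -eka around the stem.
So bowo → nobowoeka.

nobowoeka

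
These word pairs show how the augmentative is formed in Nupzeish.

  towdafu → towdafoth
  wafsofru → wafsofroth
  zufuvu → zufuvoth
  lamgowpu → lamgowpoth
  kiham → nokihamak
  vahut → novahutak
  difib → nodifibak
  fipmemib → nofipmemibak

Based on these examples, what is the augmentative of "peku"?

pekoth

"peku" ends in -u. The stems ending in -u (towdafu → towdafoth, wafsofru → wafsofroth, zufuvu → zufuvoth) drop the final letter and add -oth.
The other pattern: stems ending in -b, -m or -t add no- … -ak around the stem.
So peku → pekoth.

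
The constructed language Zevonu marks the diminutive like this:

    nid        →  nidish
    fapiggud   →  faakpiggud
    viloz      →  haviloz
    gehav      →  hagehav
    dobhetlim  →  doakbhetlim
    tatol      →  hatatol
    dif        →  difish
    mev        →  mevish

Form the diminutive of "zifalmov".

ziakfalmov

mev and gehav both end in -v yet inflect differently (mevish, hagehav), so the final letter is not what conditions the rule; the number of vowels is.
"zifalmov" has 3 vowels. The stems with 3 vowels (dobhetlim → doakbhetlim, fapiggud → faakpiggud) insert -ak- after the first vowel.
The other patterns: stems with 1 vowel add -ish; stems with 2 vowels add the prefix ha-.
So zifalmov → ziakfalmov.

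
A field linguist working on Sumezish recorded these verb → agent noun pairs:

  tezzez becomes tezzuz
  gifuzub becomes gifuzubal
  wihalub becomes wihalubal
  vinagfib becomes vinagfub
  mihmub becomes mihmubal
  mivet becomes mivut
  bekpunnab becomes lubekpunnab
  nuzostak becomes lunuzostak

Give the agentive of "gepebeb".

gepebub

"gepebeb" has last vowel 'e'. The stems whose last vowel is 'e' (mivet → mivut, tezzez → tezzuz) change the last vowel to 'u'.
The other patterns: stems whose last vowel is 'u' add -al; stems whose last vowel is 'a' add the prefix lu-.
So gepebeb → gepebub.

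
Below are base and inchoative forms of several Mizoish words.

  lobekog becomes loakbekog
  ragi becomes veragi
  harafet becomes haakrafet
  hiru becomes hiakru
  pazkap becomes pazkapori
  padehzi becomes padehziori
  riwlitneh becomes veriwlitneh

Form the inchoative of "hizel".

"hizel" begins with h-. The stems beginning with h- (hiru → hiakru, harafet → haakrafet) insert -ak- after the first vowel.
So hizel → hiakzel.

hiakzel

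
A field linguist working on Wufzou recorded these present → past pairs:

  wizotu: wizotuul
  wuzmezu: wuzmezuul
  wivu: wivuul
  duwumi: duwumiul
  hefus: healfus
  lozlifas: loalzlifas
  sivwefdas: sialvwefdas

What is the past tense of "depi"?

"depi" ends in a vowel. The stems ending in a vowel (wizotu → wizotuul, wuzmezu → wuzmezuul, wivu → wivuul) add -ul.
The other pattern: stems ending in a consonant insert -al- after the first vowel.
So depi → depiul.

depiul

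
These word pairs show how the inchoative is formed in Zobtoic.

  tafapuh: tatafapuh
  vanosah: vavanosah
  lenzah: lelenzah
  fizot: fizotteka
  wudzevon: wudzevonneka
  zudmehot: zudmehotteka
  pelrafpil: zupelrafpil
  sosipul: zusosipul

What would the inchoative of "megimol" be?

"megimol" ends in -l. The stems ending in -l (pelrafpil → zupelrafpil, sosipul → zusosipul) add the prefix zu-.
So megimol → zumegimol.

zumegimol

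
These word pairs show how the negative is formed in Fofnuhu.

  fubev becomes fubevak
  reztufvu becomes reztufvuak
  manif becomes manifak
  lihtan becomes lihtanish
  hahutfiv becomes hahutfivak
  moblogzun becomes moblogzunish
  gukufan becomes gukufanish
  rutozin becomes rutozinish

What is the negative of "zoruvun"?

rutozin and hahutfiv both have last vowel 'i' yet inflect differently (rutozinish, hahutfivak), so the last vowel is not what conditions the rule; the final letter is.
"zoruvun" ends in -n. The stems ending in -n (rutozin → rutozinish, moblogzun → moblogzunish, lihtan → lihtanish) add -ish.
The other pattern: stems ending in -f, -u or -v add -ak.
So zoruvun → zoruvunish.

zoruvunish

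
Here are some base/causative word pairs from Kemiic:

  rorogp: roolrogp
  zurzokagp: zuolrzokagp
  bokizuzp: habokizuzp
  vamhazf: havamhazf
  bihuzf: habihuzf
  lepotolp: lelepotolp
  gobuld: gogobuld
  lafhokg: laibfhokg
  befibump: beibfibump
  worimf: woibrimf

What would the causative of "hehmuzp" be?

hahehmuzp

"hehmuzp" has second-to-last letter 'z'. The stems whose second-to-last letter is 'z' (bokizuzp → habokizuzp, vamhazf → havamhazf, bihuzf → habihuzf) add the prefix ha-.
The other patterns: stems whose second-to-last letter is 'g' insert -ol- after the first vowel; stems whose second-to-last letter is 'l' repeat the first consonant+vowel as a prefix; stems whose second-to-last letter is 'k' or 'm' insert -ib- after the first vowel.
So hehmuzp → hahehmuzp.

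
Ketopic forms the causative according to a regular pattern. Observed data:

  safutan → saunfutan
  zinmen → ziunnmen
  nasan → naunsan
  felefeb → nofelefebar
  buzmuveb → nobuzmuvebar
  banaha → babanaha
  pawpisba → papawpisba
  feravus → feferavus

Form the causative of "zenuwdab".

nozenuwdabar

zinmen and felefeb both have last vowel 'e' yet inflect differently (ziunnmen, nofelefebar), so the last vowel is not what conditions the rule; the final letter is.
"zenuwdab" ends in -b. The stems ending in -b (felefeb → nofelefebar, buzmuveb → nobuzmuvebar) add no- … -ar around the stem.
So zenuwdab → nozenuwdabar.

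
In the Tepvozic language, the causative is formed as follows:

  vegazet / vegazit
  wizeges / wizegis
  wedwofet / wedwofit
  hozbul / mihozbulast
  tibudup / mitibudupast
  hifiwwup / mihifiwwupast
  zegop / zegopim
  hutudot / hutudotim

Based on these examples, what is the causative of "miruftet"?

miruftit

tibudup and zegop both end in -p yet inflect differently (mitibudupast, zegopim), so the final letter is not what conditions the rule; the last vowel is.
"miruftet" has last vowel 'e'. The stems whose last vowel is 'e' (vegazet → vegazit, wizeges → wizegis, wedwofet → wedwofit) change the last vowel to 'i'.
The other patterns: stems whose last vowel is 'u' add mi- … -ast around the stem; stems whose last vowel is 'o' add -im.
So miruftet → miruftit.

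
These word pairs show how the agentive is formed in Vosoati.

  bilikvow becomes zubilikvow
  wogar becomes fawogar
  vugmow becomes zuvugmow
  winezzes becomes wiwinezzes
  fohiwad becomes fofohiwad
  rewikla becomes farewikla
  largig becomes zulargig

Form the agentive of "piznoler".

"piznoler" ends in -r. The one such stem in the data (wogar → fawogar) adds the prefix fa-, so the same rule applies.
The other patterns: stems ending in -d or -s repeat the first consonant+vowel as a prefix; stems ending in -g or -w add the prefix zu-.
So piznoler → fapiznoler.

fapiznoler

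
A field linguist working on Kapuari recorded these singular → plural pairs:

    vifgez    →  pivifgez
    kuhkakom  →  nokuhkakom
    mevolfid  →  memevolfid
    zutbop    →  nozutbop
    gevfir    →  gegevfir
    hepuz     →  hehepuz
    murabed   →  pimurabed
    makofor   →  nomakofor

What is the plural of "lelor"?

nolelor

makofor and gevfir both end in -r yet inflect differently (nomakofor, gegevfir), so the final letter is not what conditions the rule; the last vowel is.
"lelor" has last vowel 'o'. The stems whose last vowel is 'o' (zutbop → nozutbop, makofor → nomakofor, kuhkakom → nokuhkakom) add the prefix no-.
The other patterns: stems whose last vowel is 'e' add the prefix pi-; stems whose last vowel is 'i' or 'u' repeat the first consonant+vowel as a prefix.
So lelor → nolelor.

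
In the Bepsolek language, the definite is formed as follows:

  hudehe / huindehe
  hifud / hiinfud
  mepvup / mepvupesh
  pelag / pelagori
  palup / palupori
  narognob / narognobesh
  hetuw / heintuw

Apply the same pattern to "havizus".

hainvizus

"havizus" begins with h-. The stems beginning with h- (hifud → hiinfud, hetuw → heintuw, hudehe → huindehe) insert -in- after the first vowel.
The other patterns: stems beginning with p- add -ori; stems beginning with m- or n- add -esh.
So havizus → hainvizus.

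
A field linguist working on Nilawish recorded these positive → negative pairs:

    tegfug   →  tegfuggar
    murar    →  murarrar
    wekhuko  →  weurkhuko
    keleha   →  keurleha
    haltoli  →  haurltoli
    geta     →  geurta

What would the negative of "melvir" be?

murar and keleha both have last vowel 'a' yet inflect differently (murarrar, keurleha), so the last vowel is not what conditions the rule; whether the stem ends in a vowel or a consonant is.
"melvir" ends in a consonant. The stems ending in a consonant (tegfug → tegfuggar, murar → murarrar) double the final consonant and add -ar.
The other pattern: stems ending in a vowel insert -ur- after the first vowel.
So melvir → melvirrar.

melvirrar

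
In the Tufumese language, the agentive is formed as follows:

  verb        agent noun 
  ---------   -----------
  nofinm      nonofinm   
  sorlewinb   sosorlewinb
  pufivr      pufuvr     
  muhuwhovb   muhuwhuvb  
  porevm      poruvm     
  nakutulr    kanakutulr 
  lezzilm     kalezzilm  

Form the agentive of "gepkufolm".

"gepkufolm" has second-to-last letter 'l'. The stems whose second-to-last letter is 'l' (nakutulr → kanakutulr, lezzilm → kalezzilm) add the prefix ka-.
So gepkufolm → kagepkufolm.

kagepkufolm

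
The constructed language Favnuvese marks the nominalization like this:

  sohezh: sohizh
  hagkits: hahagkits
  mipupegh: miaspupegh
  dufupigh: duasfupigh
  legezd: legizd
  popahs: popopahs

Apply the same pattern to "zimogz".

ziasmogz

mipupegh and sohezh both end in -h yet inflect differently (miaspupegh, sohizh), so the final letter is not what conditions the rule; the second-to-last letter is.
"zimogz" has second-to-last letter 'g'. The stems whose second-to-last letter is 'g' (mipupegh → miaspupegh, dufupigh → duasfupigh) insert -as- after the first vowel.
The other patterns: stems whose second-to-last letter is 'z' change the last vowel to 'i'; stems whose second-to-last letter is 'h' or 't' repeat the first consonant+vowel as a prefix.
So zimogz → ziasmogz.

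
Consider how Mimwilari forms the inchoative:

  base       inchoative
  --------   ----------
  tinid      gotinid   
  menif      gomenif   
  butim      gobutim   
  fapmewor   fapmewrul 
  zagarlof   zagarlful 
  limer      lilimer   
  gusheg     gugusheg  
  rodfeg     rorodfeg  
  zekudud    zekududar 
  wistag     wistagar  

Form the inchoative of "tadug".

"tadug" has last vowel 'u'. The one such stem in the data (zekudud → zekududar) adds -ar, so the same rule applies.
So tadug → tadugar.

tadugar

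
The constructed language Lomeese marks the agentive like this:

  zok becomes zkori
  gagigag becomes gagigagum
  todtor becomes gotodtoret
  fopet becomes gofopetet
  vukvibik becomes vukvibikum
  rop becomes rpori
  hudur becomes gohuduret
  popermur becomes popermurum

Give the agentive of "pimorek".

pimorekum

"pimorek" has 3 vowels. The stems with 3 vowels (popermur → popermurum, gagigag → gagigagum, vukvibik → vukvibikum) add -um.
The other patterns: stems with 1 vowel delete the last vowel and add -ori; stems with 2 vowels add go- … -et around the stem.
So pimorek → pimorekum.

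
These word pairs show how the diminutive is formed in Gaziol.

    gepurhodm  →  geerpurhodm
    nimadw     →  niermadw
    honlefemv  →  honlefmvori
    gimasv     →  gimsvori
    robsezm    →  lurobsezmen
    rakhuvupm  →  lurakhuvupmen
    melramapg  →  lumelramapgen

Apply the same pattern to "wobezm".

gepurhodm and robsezm both end in -m yet inflect differently (geerpurhodm, lurobsezmen), so the final letter is not what conditions the rule; the second-to-last letter is.
"wobezm" has second-to-last letter 'z'. The one such stem in the data (robsezm → lurobsezmen) adds lu- … -en around the stem, so the same rule applies.
So wobezm → luwobezmen.

luwobezmen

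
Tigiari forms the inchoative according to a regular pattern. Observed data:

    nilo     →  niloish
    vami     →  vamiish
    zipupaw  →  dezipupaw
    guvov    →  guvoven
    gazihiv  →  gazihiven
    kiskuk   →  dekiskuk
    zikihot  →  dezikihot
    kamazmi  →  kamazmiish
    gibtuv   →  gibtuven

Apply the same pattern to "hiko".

hikoish

"hiko" ends in -o. The one such stem in the data (nilo → niloish) adds -ish, so the same rule applies.
The other patterns: stems ending in -v add -en; stems ending in -k, -t or -w add the prefix de-.
So hiko → hikoish.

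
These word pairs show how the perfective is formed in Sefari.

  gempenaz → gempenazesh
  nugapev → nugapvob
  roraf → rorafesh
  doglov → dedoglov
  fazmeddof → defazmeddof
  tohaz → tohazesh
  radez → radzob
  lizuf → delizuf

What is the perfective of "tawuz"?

detawuz

"tawuz" has last vowel 'u'. The one such stem in the data (lizuf → delizuf) adds the prefix de-, so the same rule applies.
The other patterns: stems whose last vowel is 'e' delete the last vowel and add -ob; stems whose last vowel is 'a' add -esh.
So tawuz → detawuz.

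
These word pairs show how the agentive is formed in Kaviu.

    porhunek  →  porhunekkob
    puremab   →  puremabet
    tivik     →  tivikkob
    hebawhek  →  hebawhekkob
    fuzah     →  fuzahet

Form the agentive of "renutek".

renutekkob

porhunek and puremab both begin with p- yet inflect differently (porhunekkob, puremabet), so the first letter is not what conditions the rule; the final letter is.
"renutek" ends in -k. The stems ending in -k (porhunek → porhunekkob, tivik → tivikkob, hebawhek → hebawhekkob) double the final consonant and add -ob.
The other pattern: stems ending in -b or -h add -et.
So renutek → renutekkob.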